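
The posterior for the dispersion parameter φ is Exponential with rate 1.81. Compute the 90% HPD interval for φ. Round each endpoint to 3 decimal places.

The exponential density is strictly decreasing on [0, ∞), so the HPD interval is anchored at 0: [0, q] with P(φ ≤ q) = 0.90.
q = −ln(1 − 0.90) / 1.81 = 2.3026 / 1.81 = 1.272.

[0.000, 1.272]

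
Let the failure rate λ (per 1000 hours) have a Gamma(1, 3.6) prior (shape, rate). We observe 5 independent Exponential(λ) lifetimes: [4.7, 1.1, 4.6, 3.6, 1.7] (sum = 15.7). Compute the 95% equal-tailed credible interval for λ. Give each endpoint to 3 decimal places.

[0.114, 0.605]

Posterior: Gamma(1+5, 3.6+15.7) = Gamma(6, 19.3) (shape, rate).
Equal-tailed 95% interval: Gamma(6, 19.3) quantiles at 0.025 and 0.975.
Posterior mean ≈ 0.311, SD ≈ 0.127; a Normal approximation gives roughly [0.062, 0.560].
Exact: lower = 0.114; upper = 0.605.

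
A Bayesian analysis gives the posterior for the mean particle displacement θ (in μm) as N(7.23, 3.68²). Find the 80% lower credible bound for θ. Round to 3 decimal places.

4.133

Need L with P(θ ≥ L) = 0.80: L = 7.23 − z_{0.2}·3.68.
z = 0.842; L = 7.23 − 0.842 × 3.68 = 4.133.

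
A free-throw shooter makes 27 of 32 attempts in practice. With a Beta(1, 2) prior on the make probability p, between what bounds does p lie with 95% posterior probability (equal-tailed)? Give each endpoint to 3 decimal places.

[0.655, 0.913]

Posterior: Beta(1+27, 2+5) = Beta(28, 7).
Equal-tailed 95% interval: the 0.025 and 0.975 quantiles of Beta(28, 7).
Posterior mean ≈ 0.800, SD ≈ 0.067; a Normal approximation gives roughly [0.669, 0.931].
Exact: F⁻¹(0.025) = 0.655; F⁻¹(0.975) = 0.913.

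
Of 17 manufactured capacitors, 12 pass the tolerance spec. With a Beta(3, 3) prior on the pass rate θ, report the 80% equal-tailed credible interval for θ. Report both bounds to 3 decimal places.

Posterior: Beta(3+12, 3+5) = Beta(15, 8).
Equal-tailed 80% interval: the 0.1 and 0.9 quantiles of Beta(15, 8).
Posterior mean ≈ 0.652, SD ≈ 0.097; a Normal approximation gives roughly [0.528, 0.777].
Exact: F⁻¹(0.1) = 0.523; F⁻¹(0.9) = 0.775.

[0.523, 0.775]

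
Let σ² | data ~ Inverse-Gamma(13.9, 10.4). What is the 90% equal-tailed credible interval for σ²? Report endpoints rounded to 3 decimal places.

Inverse-Gamma(13.9, 10.4) quantiles: F⁻¹(0.05) and F⁻¹(0.95).
Equivalently, 1/σ² ~ Gamma(13.9, rate = 10.4); invert its 0.95 and 0.05 quantiles.
Posterior mean ≈ 0.806, SD ≈ 0.234; a Normal approximation gives roughly [0.422, 1.191].
Exact: lower = 0.506; upper = 1.240.

[0.506, 1.240]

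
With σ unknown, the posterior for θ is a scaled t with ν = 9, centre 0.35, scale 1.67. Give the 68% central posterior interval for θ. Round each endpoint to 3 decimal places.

[-1.408, 2.108]

The t_9 distribution is symmetric; the 68% interval is 0.35 ± t·1.67 with t_{0.84,9} = 1.053.
Half-width: 1.053 × 1.67 = 1.758.
0.35 − 1.758 = -1.408; 0.35 + 1.758 = 2.108.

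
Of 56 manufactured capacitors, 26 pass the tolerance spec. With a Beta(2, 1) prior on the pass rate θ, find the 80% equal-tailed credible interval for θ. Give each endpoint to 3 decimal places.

[0.392, 0.558]

Posterior: Beta(2+26, 1+30) = Beta(28, 31).
Equal-tailed 80% interval: the 0.1 and 0.9 quantiles of Beta(28, 31).
Posterior mean ≈ 0.475, SD ≈ 0.064; a Normal approximation gives roughly [0.392, 0.557].
Exact: F⁻¹(0.1) = 0.392; F⁻¹(0.9) = 0.558.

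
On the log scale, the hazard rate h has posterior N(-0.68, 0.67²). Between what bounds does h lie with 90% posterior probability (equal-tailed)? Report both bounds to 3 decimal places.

On the log scale the 90% interval is -0.68 ± 1.645 × 0.67 = [-1.7821, 0.4221].
Exponentiate: [e^-1.7821, e^0.4221] = [0.168, 1.525].

[0.168, 1.525]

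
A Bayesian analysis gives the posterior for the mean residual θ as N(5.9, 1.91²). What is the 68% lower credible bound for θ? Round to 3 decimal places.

5.007

Need L with P(θ ≥ L) = 0.68: L = 5.9 − z_{0.32}·1.91.
z = 0.468; L = 5.9 − 0.468 × 1.91 = 5.007.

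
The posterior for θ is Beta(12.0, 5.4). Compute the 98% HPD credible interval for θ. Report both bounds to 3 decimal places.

[0.433, 0.912]

The posterior is unimodal and skewed, so the HPD interval has equal density at both endpoints and is the shortest 98% interval.
Solving f(0.433) = f(0.912) with F(0.912) − F(0.433) = 0.98 gives [0.433, 0.912].
For comparison, the equal-tailed interval is [0.417, 0.901]; the HPD is narrower and shifted toward the mode.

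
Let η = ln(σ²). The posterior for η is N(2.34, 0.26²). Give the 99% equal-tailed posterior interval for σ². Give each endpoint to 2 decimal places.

[5.31, 20.28]

On the log scale the 99% interval is 2.34 ± 2.576 × 0.26 = [1.6703, 3.0097].
Exponentiate: [e^1.6703, e^3.0097] = [5.31, 20.28].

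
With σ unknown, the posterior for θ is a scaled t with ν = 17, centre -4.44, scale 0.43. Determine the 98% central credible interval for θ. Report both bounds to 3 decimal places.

The t_17 distribution is symmetric; the 98% interval is -4.44 ± t·0.43 with t_{0.99,17} = 2.567.
Half-width: 2.567 × 0.43 = 1.104.
-4.44 − 1.104 = -5.544; -4.44 + 1.104 = -3.336.

[-5.544, -3.336]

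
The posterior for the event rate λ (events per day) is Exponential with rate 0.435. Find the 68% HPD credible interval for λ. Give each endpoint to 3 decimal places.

[0.000, 2.619]

The exponential density is strictly decreasing on [0, ∞), so the HPD interval is anchored at 0: [0, q] with P(λ ≤ q) = 0.68.
q = −ln(1 − 0.68) / 0.435 = 1.1394 / 0.435 = 2.619.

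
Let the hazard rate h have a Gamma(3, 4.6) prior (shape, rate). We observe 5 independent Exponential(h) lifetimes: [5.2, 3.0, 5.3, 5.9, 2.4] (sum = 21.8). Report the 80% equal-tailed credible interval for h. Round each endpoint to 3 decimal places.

Posterior: Gamma(3+5, 4.6+21.8) = Gamma(8, 26.4) (shape, rate).
Equal-tailed 80% interval: Gamma(8, 26.4) quantiles at 0.1 and 0.9.
Posterior mean ≈ 0.303, SD ≈ 0.107; a Normal approximation gives roughly [0.166, 0.440].
Exact: lower = 0.176; upper = 0.446.

[0.176, 0.446]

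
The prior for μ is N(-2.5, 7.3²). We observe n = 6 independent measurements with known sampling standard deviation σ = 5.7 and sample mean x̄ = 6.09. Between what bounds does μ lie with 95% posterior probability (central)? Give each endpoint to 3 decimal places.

[0.952, 9.643]

Posterior precision = 1/7.3² + 6/5.7² = 0.0188 + 0.1847 = 0.2034, so posterior SD = 2.2171.
Posterior mean = (-2.5/7.3² + 6·6.09/5.7²) / 0.2034 = 5.2977.
Interval: 5.2977 ± 1.960 × 2.2171 → [0.952, 9.643].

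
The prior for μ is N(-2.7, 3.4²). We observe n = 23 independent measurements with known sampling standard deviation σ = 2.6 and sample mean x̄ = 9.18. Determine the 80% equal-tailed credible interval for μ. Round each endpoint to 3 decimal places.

[8.199, 9.572]

Posterior precision = 1/3.4² + 23/2.6² = 0.0865 + 3.4024 = 3.4889, so posterior SD = 0.5354.
Posterior mean = (-2.7/3.4² + 23·9.18/2.6²) / 3.4889 = 8.8854.
Interval: 8.8854 ± 1.282 × 0.5354 → [8.199, 9.572].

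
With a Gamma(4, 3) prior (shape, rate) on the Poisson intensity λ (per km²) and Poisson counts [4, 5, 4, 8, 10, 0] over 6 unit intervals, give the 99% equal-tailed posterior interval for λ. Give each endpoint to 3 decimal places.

Posterior: Gamma(4+31, 3+6) = Gamma(35, 9) (shape, rate).
Equal-tailed 99% interval: Gamma(35, 9) quantiles at 0.005 and 0.995.
Posterior mean ≈ 3.889, SD ≈ 0.657; a Normal approximation gives roughly [2.196, 5.582].
Exact: lower = 2.404; upper = 5.790.

[2.404, 5.790]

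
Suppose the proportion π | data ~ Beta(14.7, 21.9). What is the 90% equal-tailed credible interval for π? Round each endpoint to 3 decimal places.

Posterior: Beta(14.7, 21.9).
Equal-tailed 90% interval: the 0.05 and 0.95 quantiles of Beta(14.7, 21.9).
Posterior mean ≈ 0.402, SD ≈ 0.080; a Normal approximation gives roughly [0.270, 0.533].
Exact: F⁻¹(0.05) = 0.273; F⁻¹(0.95) = 0.536.

[0.273, 0.536]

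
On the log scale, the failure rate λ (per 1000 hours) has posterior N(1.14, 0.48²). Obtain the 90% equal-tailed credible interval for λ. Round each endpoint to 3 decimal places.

On the log scale the 90% interval is 1.14 ± 1.645 × 0.48 = [0.3505, 1.9295].
Exponentiate: [e^0.3505, e^1.9295] = [1.420, 6.886].

[1.420, 6.886]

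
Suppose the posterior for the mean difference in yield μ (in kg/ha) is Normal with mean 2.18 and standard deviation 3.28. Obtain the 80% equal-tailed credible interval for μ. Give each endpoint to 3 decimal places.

[-2.023, 6.383]

The posterior is symmetric, so the 80% equal-tailed interval is μ = 2.18 ± z·3.28 with z = 1.282.
Half-width: 1.282 × 3.28 = 4.203.
2.18 − 4.203 = -2.023; 2.18 + 4.203 = 6.383.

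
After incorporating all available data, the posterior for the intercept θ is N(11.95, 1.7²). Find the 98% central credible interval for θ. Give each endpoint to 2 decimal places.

The posterior is symmetric, so the 98% equal-tailed interval is θ = 11.95 ± z·1.7 with z = 2.326.
Half-width: 2.326 × 1.7 = 3.95.
11.95 − 3.95 = 8.00; 11.95 + 3.95 = 15.90.

[8.00, 15.90]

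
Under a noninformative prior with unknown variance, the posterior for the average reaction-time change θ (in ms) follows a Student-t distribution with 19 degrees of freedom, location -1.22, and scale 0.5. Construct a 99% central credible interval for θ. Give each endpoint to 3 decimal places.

The t_19 distribution is symmetric; the 99% interval is -1.22 ± t·0.5 with t_{0.995,19} = 2.861.
Half-width: 2.861 × 0.5 = 1.430.
-1.22 − 1.430 = -2.650; -1.22 + 1.430 = 0.210.

[-2.650, 0.210]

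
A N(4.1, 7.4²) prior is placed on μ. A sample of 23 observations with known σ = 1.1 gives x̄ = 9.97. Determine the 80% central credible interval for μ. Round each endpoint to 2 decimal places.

[9.67, 10.26]

Posterior precision = 1/7.4² + 23/1.1² = 0.0183 + 19.0083 = 19.0265, so posterior SD = 0.2293.
Posterior mean = (4.1/7.4² + 23·9.97/1.1²) / 19.0265 = 9.9644.
Interval: 9.9644 ± 1.282 × 0.2293 → [9.67, 10.26].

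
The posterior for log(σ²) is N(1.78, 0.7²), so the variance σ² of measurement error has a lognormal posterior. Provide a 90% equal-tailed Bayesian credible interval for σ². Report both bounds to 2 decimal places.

[1.87, 18.75]

On the log scale the 90% interval is 1.78 ± 1.645 × 0.7 = [0.6286, 2.9314].
Exponentiate: [e^0.6286, e^2.9314] = [1.87, 18.75].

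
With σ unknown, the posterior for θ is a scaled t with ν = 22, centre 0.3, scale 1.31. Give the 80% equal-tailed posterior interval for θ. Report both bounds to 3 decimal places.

[-1.431, 2.031]

The t_22 distribution is symmetric; the 80% interval is 0.3 ± t·1.31 with t_{0.9,22} = 1.321.
Half-width: 1.321 × 1.31 = 1.731.
0.3 − 1.731 = -1.431; 0.3 + 1.731 = 2.031.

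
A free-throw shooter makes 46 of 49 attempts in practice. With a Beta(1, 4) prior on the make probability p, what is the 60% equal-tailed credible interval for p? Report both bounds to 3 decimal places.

[0.834, 0.910]

Posterior: Beta(1+46, 4+3) = Beta(47, 7).
Equal-tailed 60% interval: the 0.2 and 0.8 quantiles of Beta(47, 7).
Posterior mean ≈ 0.870, SD ≈ 0.045; a Normal approximation gives roughly [0.832, 0.908].
Exact: F⁻¹(0.2) = 0.834; F⁻¹(0.8) = 0.910.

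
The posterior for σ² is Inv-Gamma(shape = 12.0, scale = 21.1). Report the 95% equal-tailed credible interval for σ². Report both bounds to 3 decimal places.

Inverse-Gamma(12.0, 21.1) quantiles: F⁻¹(0.025) and F⁻¹(0.975).
Equivalently, 1/σ² ~ Gamma(12.0, rate = 21.1); invert its 0.975 and 0.025 quantiles.
Posterior mean ≈ 1.918, SD ≈ 0.607; a Normal approximation gives roughly [0.729, 3.107].
Exact: lower = 1.072; upper = 3.403.

[1.072, 3.403]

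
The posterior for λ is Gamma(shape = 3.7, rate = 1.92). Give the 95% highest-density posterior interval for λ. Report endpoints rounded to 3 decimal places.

[0.302, 3.902]

The posterior is unimodal and skewed, so the HPD interval has equal density at both endpoints and is the shortest 95% interval.
Solving f(0.302) = f(3.902) with F(3.902) − F(0.302) = 0.95 gives [0.302, 3.902].
For comparison, the equal-tailed interval is [0.490, 4.330]; the HPD is narrower and shifted toward the mode.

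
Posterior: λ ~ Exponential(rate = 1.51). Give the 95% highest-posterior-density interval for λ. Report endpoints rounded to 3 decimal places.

[0.000, 1.984]

The exponential density is strictly decreasing on [0, ∞), so the HPD interval is anchored at 0: [0, q] with P(λ ≤ q) = 0.95.
q = −ln(1 − 0.95) / 1.51 = 2.9957 / 1.51 = 1.984.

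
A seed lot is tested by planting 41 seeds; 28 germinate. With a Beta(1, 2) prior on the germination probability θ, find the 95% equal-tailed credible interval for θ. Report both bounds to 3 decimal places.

Posterior: Beta(1+28, 2+13) = Beta(29, 15).
Equal-tailed 95% interval: the 0.025 and 0.975 quantiles of Beta(29, 15).
Posterior mean ≈ 0.659, SD ≈ 0.071; a Normal approximation gives roughly [0.521, 0.798].
Exact: F⁻¹(0.025) = 0.515; F⁻¹(0.975) = 0.790.

[0.515, 0.790]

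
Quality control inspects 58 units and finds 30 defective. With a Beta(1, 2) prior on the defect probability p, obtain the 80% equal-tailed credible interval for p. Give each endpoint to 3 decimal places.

Posterior: Beta(1+30, 2+28) = Beta(31, 30).
Equal-tailed 80% interval: the 0.1 and 0.9 quantiles of Beta(31, 30).
Posterior mean ≈ 0.508, SD ≈ 0.063; a Normal approximation gives roughly [0.427, 0.590].
Exact: F⁻¹(0.1) = 0.426; F⁻¹(0.9) = 0.590.

[0.426, 0.590]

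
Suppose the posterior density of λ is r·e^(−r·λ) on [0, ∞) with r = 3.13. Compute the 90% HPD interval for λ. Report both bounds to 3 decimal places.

The exponential density is strictly decreasing on [0, ∞), so the HPD interval is anchored at 0: [0, q] with P(λ ≤ q) = 0.90.
q = −ln(1 − 0.90) / 3.13 = 2.3026 / 3.13 = 0.736.

[0.000, 0.736]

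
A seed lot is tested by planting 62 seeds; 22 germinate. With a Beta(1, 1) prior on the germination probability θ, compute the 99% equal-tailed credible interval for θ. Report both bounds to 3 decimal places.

[0.216, 0.519]

Posterior: Beta(1+22, 1+40) = Beta(23, 41).
Equal-tailed 99% interval: the 0.005 and 0.995 quantiles of Beta(23, 41).
Posterior mean ≈ 0.359, SD ≈ 0.060; a Normal approximation gives roughly [0.206, 0.513].
Exact: F⁻¹(0.005) = 0.216; F⁻¹(0.995) = 0.519.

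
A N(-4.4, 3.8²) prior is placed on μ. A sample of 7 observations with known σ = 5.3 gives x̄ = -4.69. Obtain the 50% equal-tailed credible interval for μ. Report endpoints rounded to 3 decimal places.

[-5.822, -3.432]

Posterior precision = 1/3.8² + 7/5.3² = 0.0693 + 0.2492 = 0.3185, so posterior SD = 1.7721.
Posterior mean = (-4.4/3.8² + 7·-4.69/5.3²) / 0.3185 = -4.6269.
Interval: -4.6269 ± 0.674 × 1.7721 → [-5.822, -3.432].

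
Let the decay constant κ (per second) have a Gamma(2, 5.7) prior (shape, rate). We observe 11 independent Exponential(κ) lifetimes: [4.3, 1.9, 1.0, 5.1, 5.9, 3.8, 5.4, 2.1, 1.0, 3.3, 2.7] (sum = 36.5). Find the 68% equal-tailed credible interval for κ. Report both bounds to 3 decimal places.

[0.224, 0.392]

Posterior: Gamma(2+11, 5.7+36.5) = Gamma(13, 42.2) (shape, rate).
Equal-tailed 68% interval: Gamma(13, 42.2) quantiles at 0.16 and 0.84.
Posterior mean ≈ 0.308, SD ≈ 0.085; a Normal approximation gives roughly [0.223, 0.393].
Exact: lower = 0.224; upper = 0.392.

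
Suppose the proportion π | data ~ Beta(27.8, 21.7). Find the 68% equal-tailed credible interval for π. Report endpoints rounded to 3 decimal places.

Posterior: Beta(27.8, 21.7).
Equal-tailed 68% interval: the 0.16 and 0.84 quantiles of Beta(27.8, 21.7).
Posterior mean ≈ 0.562, SD ≈ 0.070; a Normal approximation gives roughly [0.492, 0.631].
Exact: F⁻¹(0.16) = 0.491; F⁻¹(0.84) = 0.632.

[0.491, 0.632]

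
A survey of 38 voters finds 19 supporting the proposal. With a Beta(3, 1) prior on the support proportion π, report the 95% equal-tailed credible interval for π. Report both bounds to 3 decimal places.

[0.374, 0.671]

Posterior: Beta(3+19, 1+19) = Beta(22, 20).
Equal-tailed 95% interval: the 0.025 and 0.975 quantiles of Beta(22, 20).
Posterior mean ≈ 0.524, SD ≈ 0.076; a Normal approximation gives roughly [0.375, 0.673].
Exact: F⁻¹(0.025) = 0.374; F⁻¹(0.975) = 0.671.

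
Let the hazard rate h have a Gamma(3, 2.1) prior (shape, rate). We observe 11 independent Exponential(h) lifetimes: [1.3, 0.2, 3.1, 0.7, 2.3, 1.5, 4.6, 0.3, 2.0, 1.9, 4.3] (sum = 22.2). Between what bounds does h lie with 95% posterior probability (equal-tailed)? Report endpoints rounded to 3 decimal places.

[0.315, 0.915]

Posterior: Gamma(3+11, 2.1+22.2) = Gamma(14, 24.3) (shape, rate).
Equal-tailed 95% interval: Gamma(14, 24.3) quantiles at 0.025 and 0.975.
Posterior mean ≈ 0.576, SD ≈ 0.154; a Normal approximation gives roughly [0.274, 0.878].
Exact: lower = 0.315; upper = 0.915.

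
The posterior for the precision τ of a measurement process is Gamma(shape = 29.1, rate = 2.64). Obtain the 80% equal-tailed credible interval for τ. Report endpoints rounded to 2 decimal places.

[8.50, 13.71]

Posterior: Gamma(shape 29.1, rate 2.64).
Equal-tailed 80% interval: Gamma(29.1, 2.64) quantiles at 0.1 and 0.9.
Posterior mean ≈ 11.02, SD ≈ 2.04; a Normal approximation gives roughly [8.40, 13.64].
Exact: lower = 8.50; upper = 13.71.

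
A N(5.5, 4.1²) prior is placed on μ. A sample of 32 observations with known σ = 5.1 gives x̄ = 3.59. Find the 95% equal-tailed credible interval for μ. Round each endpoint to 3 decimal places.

[1.952, 5.404]

Posterior precision = 1/4.1² + 32/5.1² = 0.0595 + 1.2303 = 1.2898, so posterior SD = 0.8805.
Posterior mean = (5.5/4.1² + 32·3.59/5.1²) / 1.2898 = 3.6781.
Interval: 3.6781 ± 1.960 × 0.8805 → [1.952, 5.404].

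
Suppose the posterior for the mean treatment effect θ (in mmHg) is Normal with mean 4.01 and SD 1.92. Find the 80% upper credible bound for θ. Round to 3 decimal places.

5.626

Need U with P(θ ≤ U) = 0.80: U = 4.01 + z_{0.2}·1.92.
z = 0.842; U = 4.01 + 0.842 × 1.92 = 5.626.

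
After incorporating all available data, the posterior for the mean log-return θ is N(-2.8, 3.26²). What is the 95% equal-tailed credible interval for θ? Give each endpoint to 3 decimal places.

[-9.189, 3.589]

The posterior is symmetric, so the 95% equal-tailed interval is θ = -2.8 ± z·3.26 with z = 1.960.
Half-width: 1.960 × 3.26 = 6.389.
-2.8 − 6.389 = -9.189; -2.8 + 6.389 = 3.589.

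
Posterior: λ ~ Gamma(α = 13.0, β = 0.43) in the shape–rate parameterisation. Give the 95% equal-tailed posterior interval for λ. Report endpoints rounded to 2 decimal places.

[16.10, 48.75]

Posterior: Gamma(shape 13.0, rate 0.43).
Equal-tailed 95% interval: Gamma(13.0, 0.43) quantiles at 0.025 and 0.975.
Posterior mean ≈ 30.23, SD ≈ 8.39; a Normal approximation gives roughly [13.80, 46.67].
Exact: lower = 16.10; upper = 48.75.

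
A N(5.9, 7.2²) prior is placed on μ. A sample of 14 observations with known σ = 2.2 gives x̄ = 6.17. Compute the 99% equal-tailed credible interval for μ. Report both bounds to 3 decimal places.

[4.659, 7.678]

Posterior precision = 1/7.2² + 14/2.2² = 0.0193 + 2.8926 = 2.9119, so posterior SD = 0.5860.
Posterior mean = (5.9/7.2² + 14·6.17/2.2²) / 2.9119 = 6.1682.
Interval: 6.1682 ± 2.576 × 0.5860 → [4.659, 7.678].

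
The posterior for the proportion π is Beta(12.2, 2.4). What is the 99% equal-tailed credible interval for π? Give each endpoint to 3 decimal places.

Posterior: Beta(12.2, 2.4).
Equal-tailed 99% interval: the 0.005 and 0.995 quantiles of Beta(12.2, 2.4).
Posterior mean ≈ 0.836, SD ≈ 0.094; a Normal approximation gives roughly [0.594, 1.077].
Exact: F⁻¹(0.005) = 0.529; F⁻¹(0.995) = 0.986.

[0.529, 0.986]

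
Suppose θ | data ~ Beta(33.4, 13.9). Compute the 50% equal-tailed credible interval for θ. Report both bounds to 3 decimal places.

[0.663, 0.752]

Posterior: Beta(33.4, 13.9).
Equal-tailed 50% interval: the 0.25 and 0.75 quantiles of Beta(33.4, 13.9).
Posterior mean ≈ 0.706, SD ≈ 0.066; a Normal approximation gives roughly [0.662, 0.750].
Exact: F⁻¹(0.25) = 0.663; F⁻¹(0.75) = 0.752.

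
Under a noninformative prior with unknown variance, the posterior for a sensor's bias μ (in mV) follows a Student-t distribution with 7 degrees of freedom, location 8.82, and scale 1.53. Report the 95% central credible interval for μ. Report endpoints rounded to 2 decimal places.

The t_7 distribution is symmetric; the 95% interval is 8.82 ± t·1.53 with t_{0.975,7} = 2.365.
Half-width: 2.365 × 1.53 = 3.62.
8.82 − 3.62 = 5.20; 8.82 + 3.62 = 12.44.

[5.20, 12.44]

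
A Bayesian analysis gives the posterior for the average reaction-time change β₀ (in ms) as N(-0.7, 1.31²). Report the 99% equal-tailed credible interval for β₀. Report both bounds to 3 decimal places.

The posterior is symmetric, so the 99% equal-tailed interval is β₀ = -0.7 ± z·1.31 with z = 2.576.
Half-width: 2.576 × 1.31 = 3.374.
-0.7 − 3.374 = -4.074; -0.7 + 3.374 = 2.674.

[-4.074, 2.674]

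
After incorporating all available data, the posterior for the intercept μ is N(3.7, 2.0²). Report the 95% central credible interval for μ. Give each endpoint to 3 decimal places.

[-0.220, 7.620]

The posterior is symmetric, so the 95% equal-tailed interval is μ = 3.7 ± z·2.0 with z = 1.960.
Half-width: 1.960 × 2.0 = 3.920.
3.7 − 3.920 = -0.220; 3.7 + 3.920 = 7.620.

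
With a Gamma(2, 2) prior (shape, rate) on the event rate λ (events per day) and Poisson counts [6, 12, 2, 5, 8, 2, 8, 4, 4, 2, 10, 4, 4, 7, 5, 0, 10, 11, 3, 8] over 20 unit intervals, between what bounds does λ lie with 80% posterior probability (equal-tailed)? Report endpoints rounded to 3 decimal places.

Posterior: Gamma(2+115, 2+20) = Gamma(117, 22) (shape, rate).
Equal-tailed 80% interval: Gamma(117, 22) quantiles at 0.1 and 0.9.
Posterior mean ≈ 5.318, SD ≈ 0.492; a Normal approximation gives roughly [4.688, 5.948].
Exact: lower = 4.699; upper = 5.957.

[4.699, 5.957]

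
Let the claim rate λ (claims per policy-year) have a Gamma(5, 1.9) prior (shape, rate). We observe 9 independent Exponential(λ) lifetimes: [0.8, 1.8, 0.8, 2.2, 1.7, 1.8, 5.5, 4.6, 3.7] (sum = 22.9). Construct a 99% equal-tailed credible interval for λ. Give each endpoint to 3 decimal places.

[0.251, 1.028]

Posterior: Gamma(5+9, 1.9+22.9) = Gamma(14, 24.8) (shape, rate).
Equal-tailed 99% interval: Gamma(14, 24.8) quantiles at 0.005 and 0.995.
Posterior mean ≈ 0.565, SD ≈ 0.151; a Normal approximation gives roughly [0.176, 0.953].
Exact: lower = 0.251; upper = 1.028.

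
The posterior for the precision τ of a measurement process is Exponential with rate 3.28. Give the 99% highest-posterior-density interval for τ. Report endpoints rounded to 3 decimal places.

[0.000, 1.404]

The exponential density is strictly decreasing on [0, ∞), so the HPD interval is anchored at 0: [0, q] with P(τ ≤ q) = 0.99.
q = −ln(1 − 0.99) / 3.28 = 4.6052 / 3.28 = 1.404.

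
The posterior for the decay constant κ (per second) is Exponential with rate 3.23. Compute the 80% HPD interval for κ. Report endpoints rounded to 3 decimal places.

The exponential density is strictly decreasing on [0, ∞), so the HPD interval is anchored at 0: [0, q] with P(κ ≤ q) = 0.80.
q = −ln(1 − 0.80) / 3.23 = 1.6094 / 3.23 = 0.498.

[0.000, 0.498]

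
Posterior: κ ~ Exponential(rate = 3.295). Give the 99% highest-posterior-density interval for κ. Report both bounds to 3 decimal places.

The exponential density is strictly decreasing on [0, ∞), so the HPD interval is anchored at 0: [0, q] with P(κ ≤ q) = 0.99.
q = −ln(1 − 0.99) / 3.295 = 4.6052 / 3.295 = 1.398.

[0.000, 1.398]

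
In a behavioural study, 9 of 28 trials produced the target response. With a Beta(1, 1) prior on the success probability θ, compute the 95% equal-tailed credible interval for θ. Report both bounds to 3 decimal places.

Posterior: Beta(1+9, 1+19) = Beta(10, 20).
Equal-tailed 95% interval: the 0.025 and 0.975 quantiles of Beta(10, 20).
Posterior mean ≈ 0.333, SD ≈ 0.085; a Normal approximation gives roughly [0.167, 0.499].
Exact: F⁻¹(0.025) = 0.179; F⁻¹(0.975) = 0.508.

[0.179, 0.508]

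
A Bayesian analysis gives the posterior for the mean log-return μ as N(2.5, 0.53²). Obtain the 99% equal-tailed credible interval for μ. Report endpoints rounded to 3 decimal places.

The posterior is symmetric, so the 99% equal-tailed interval is μ = 2.5 ± z·0.53 with z = 2.576.
Half-width: 2.576 × 0.53 = 1.365.
2.5 − 1.365 = 1.135; 2.5 + 1.365 = 3.865.

[1.135, 3.865]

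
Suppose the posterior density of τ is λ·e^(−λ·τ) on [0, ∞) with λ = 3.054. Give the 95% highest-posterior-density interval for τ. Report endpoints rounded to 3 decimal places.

[0.000, 0.981]

The exponential density is strictly decreasing on [0, ∞), so the HPD interval is anchored at 0: [0, q] with P(τ ≤ q) = 0.95.
q = −ln(1 − 0.95) / 3.054 = 2.9957 / 3.054 = 0.981.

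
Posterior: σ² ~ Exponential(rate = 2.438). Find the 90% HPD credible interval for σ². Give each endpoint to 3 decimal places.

[0.000, 0.944]

The exponential density is strictly decreasing on [0, ∞), so the HPD interval is anchored at 0: [0, q] with P(σ² ≤ q) = 0.90.
q = −ln(1 − 0.90) / 2.438 = 2.3026 / 2.438 = 0.944.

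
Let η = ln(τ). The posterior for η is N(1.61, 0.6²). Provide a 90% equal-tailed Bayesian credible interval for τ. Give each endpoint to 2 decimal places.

On the log scale the 90% interval is 1.61 ± 1.645 × 0.6 = [0.6231, 2.5969].
Exponentiate: [e^0.6231, e^2.5969] = [1.86, 13.42].

[1.86, 13.42]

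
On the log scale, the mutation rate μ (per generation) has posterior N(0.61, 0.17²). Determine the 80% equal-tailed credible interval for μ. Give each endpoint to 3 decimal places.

On the log scale the 80% interval is 0.61 ± 1.282 × 0.17 = [0.3921, 0.8279].
Exponentiate: [e^0.3921, e^0.8279] = [1.480, 2.288].

[1.480, 2.288]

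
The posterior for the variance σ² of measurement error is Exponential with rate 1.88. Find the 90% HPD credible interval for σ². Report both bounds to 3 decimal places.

[0.000, 1.225]

The exponential density is strictly decreasing on [0, ∞), so the HPD interval is anchored at 0: [0, q] with P(σ² ≤ q) = 0.90.
q = −ln(1 − 0.90) / 1.88 = 2.3026 / 1.88 = 1.225.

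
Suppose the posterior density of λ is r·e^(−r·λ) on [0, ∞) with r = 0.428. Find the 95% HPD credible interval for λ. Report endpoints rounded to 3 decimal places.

The exponential density is strictly decreasing on [0, ∞), so the HPD interval is anchored at 0: [0, q] with P(λ ≤ q) = 0.95.
q = −ln(1 − 0.95) / 0.428 = 2.9957 / 0.428 = 6.999.

[0.000, 6.999]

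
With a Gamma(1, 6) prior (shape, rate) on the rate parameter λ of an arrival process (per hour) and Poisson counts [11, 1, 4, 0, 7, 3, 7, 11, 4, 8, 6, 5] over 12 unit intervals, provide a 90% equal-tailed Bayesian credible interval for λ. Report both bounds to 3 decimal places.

Posterior: Gamma(1+67, 6+12) = Gamma(68, 18) (shape, rate).
Equal-tailed 90% interval: Gamma(68, 18) quantiles at 0.05 and 0.95.
Posterior mean ≈ 3.778, SD ≈ 0.458; a Normal approximation gives roughly [3.024, 4.531].
Exact: lower = 3.057; upper = 4.562.

[3.057, 4.562]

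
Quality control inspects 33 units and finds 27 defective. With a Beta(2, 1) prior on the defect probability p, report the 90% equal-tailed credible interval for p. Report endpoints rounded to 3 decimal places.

Posterior: Beta(2+27, 1+6) = Beta(29, 7).
Equal-tailed 90% interval: the 0.05 and 0.95 quantiles of Beta(29, 7).
Posterior mean ≈ 0.806, SD ≈ 0.065; a Normal approximation gives roughly [0.699, 0.913].
Exact: F⁻¹(0.05) = 0.689; F⁻¹(0.95) = 0.902.

[0.689, 0.902]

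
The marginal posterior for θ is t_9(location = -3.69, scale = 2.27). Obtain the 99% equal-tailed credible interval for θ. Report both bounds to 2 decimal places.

[-11.07, 3.69]

The t_9 distribution is symmetric; the 99% interval is -3.69 ± t·2.27 with t_{0.995,9} = 3.250.
Half-width: 3.250 × 2.27 = 7.38.
-3.69 − 7.38 = -11.07; -3.69 + 7.38 = 3.69.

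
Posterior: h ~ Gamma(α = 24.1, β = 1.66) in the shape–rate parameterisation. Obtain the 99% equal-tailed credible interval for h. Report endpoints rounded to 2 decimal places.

Posterior: Gamma(shape 24.1, rate 1.66).
Equal-tailed 99% interval: Gamma(24.1, 1.66) quantiles at 0.005 and 0.995.
Posterior mean ≈ 14.52, SD ≈ 2.96; a Normal approximation gives roughly [6.90, 22.14].
Exact: lower = 8.03; upper = 23.26.

[8.03, 23.26]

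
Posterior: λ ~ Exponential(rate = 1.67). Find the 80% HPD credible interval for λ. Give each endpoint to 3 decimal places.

The exponential density is strictly decreasing on [0, ∞), so the HPD interval is anchored at 0: [0, q] with P(λ ≤ q) = 0.80.
q = −ln(1 − 0.80) / 1.67 = 1.6094 / 1.67 = 0.964.

[0.000, 0.964]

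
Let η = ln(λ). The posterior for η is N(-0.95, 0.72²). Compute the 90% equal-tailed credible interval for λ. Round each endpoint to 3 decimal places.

[0.118, 1.264]

On the log scale the 90% interval is -0.95 ± 1.645 × 0.72 = [-2.1343, 0.2343].
Exponentiate: [e^-2.1343, e^0.2343] = [0.118, 1.264].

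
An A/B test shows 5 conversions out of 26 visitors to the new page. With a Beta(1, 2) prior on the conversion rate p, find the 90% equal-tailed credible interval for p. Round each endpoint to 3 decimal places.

Posterior: Beta(1+5, 2+21) = Beta(6, 23).
Equal-tailed 90% interval: the 0.05 and 0.95 quantiles of Beta(6, 23).
Posterior mean ≈ 0.207, SD ≈ 0.074; a Normal approximation gives roughly [0.085, 0.329].
Exact: F⁻¹(0.05) = 0.098; F⁻¹(0.95) = 0.339.

[0.098, 0.339]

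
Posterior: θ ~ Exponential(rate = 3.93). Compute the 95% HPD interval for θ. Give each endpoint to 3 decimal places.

The exponential density is strictly decreasing on [0, ∞), so the HPD interval is anchored at 0: [0, q] with P(θ ≤ q) = 0.95.
q = −ln(1 − 0.95) / 3.93 = 2.9957 / 3.93 = 0.762.

[0.000, 0.762]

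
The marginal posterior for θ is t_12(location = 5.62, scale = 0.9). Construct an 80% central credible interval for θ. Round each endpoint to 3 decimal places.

[4.399, 6.841]

The t_12 distribution is symmetric; the 80% interval is 5.62 ± t·0.9 with t_{0.9,12} = 1.356.
Half-width: 1.356 × 0.9 = 1.221.
5.62 − 1.221 = 4.399; 5.62 + 1.221 = 6.841.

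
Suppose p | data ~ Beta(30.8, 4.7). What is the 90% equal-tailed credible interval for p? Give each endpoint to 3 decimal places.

Posterior: Beta(30.8, 4.7).
Equal-tailed 90% interval: the 0.05 and 0.95 quantiles of Beta(30.8, 4.7).
Posterior mean ≈ 0.868, SD ≈ 0.056; a Normal approximation gives roughly [0.775, 0.960].
Exact: F⁻¹(0.05) = 0.765; F⁻¹(0.95) = 0.947.

[0.765, 0.947]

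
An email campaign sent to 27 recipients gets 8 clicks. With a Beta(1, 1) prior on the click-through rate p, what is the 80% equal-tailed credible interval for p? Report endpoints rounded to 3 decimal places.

[0.204, 0.422]

Posterior: Beta(1+8, 1+19) = Beta(9, 20).
Equal-tailed 80% interval: the 0.1 and 0.9 quantiles of Beta(9, 20).
Posterior mean ≈ 0.310, SD ≈ 0.084; a Normal approximation gives roughly [0.202, 0.419].
Exact: F⁻¹(0.1) = 0.204; F⁻¹(0.9) = 0.422.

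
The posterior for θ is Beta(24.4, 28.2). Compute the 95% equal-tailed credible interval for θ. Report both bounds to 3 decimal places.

Posterior: Beta(24.4, 28.2).
Equal-tailed 95% interval: the 0.025 and 0.975 quantiles of Beta(24.4, 28.2).
Posterior mean ≈ 0.464, SD ≈ 0.068; a Normal approximation gives roughly [0.330, 0.597].
Exact: F⁻¹(0.025) = 0.332; F⁻¹(0.975) = 0.598.

[0.332, 0.598]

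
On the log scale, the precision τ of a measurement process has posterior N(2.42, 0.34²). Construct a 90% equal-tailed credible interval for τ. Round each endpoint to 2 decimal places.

On the log scale the 90% interval is 2.42 ± 1.645 × 0.34 = [1.8607, 2.9793].
Exponentiate: [e^1.8607, e^2.9793] = [6.43, 19.67].

[6.43, 19.67]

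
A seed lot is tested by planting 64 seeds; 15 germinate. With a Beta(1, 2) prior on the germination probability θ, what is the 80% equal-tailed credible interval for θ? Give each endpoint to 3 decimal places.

[0.174, 0.307]

Posterior: Beta(1+15, 2+49) = Beta(16, 51).
Equal-tailed 80% interval: the 0.1 and 0.9 quantiles of Beta(16, 51).
Posterior mean ≈ 0.239, SD ≈ 0.052; a Normal approximation gives roughly [0.173, 0.305].
Exact: F⁻¹(0.1) = 0.174; F⁻¹(0.9) = 0.307.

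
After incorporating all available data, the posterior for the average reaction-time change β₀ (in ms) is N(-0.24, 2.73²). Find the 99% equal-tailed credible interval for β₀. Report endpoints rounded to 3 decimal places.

The posterior is symmetric, so the 99% equal-tailed interval is β₀ = -0.24 ± z·2.73 with z = 2.576.
Half-width: 2.576 × 2.73 = 7.032.
-0.24 − 7.032 = -7.272; -0.24 + 7.032 = 6.792.

[-7.272, 6.792]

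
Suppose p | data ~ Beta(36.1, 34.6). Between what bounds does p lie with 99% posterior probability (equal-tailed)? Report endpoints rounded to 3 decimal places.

Posterior: Beta(36.1, 34.6).
Equal-tailed 99% interval: the 0.005 and 0.995 quantiles of Beta(36.1, 34.6).
Posterior mean ≈ 0.511, SD ≈ 0.059; a Normal approximation gives roughly [0.359, 0.663].
Exact: F⁻¹(0.005) = 0.360; F⁻¹(0.995) = 0.660.

[0.360, 0.660]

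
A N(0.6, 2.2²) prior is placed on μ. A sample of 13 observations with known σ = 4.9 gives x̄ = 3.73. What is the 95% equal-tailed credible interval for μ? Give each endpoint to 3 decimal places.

[0.599, 5.132]

Posterior precision = 1/2.2² + 13/4.9² = 0.2066 + 0.5414 = 0.7481, so posterior SD = 1.1562.
Posterior mean = (0.6/2.2² + 13·3.73/4.9²) / 0.7481 = 2.8655.
Interval: 2.8655 ± 1.960 × 1.1562 → [0.599, 5.132].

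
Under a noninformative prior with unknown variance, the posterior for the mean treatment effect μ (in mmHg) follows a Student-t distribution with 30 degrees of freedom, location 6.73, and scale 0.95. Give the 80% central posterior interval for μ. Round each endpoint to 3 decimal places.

The t_30 distribution is symmetric; the 80% interval is 6.73 ± t·0.95 with t_{0.9,30} = 1.310.
Half-width: 1.310 × 0.95 = 1.245.
6.73 − 1.245 = 5.485; 6.73 + 1.245 = 7.975.

[5.485, 7.975]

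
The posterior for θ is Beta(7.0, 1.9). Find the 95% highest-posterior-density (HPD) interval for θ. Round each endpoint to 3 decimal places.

[0.535, 0.992]

The posterior is unimodal and skewed, so the HPD interval has equal density at both endpoints and is the shortest 95% interval.
Solving f(0.535) = f(0.992) with F(0.992) − F(0.535) = 0.95 gives [0.535, 0.992].
For comparison, the equal-tailed interval is [0.483, 0.972]; the HPD is narrower and shifted toward the mode.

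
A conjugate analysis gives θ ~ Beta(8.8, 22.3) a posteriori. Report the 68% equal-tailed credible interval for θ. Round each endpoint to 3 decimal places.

[0.203, 0.363]

Posterior: Beta(8.8, 22.3).
Equal-tailed 68% interval: the 0.16 and 0.84 quantiles of Beta(8.8, 22.3).
Posterior mean ≈ 0.283, SD ≈ 0.080; a Normal approximation gives roughly [0.204, 0.362].
Exact: F⁻¹(0.16) = 0.203; F⁻¹(0.84) = 0.363.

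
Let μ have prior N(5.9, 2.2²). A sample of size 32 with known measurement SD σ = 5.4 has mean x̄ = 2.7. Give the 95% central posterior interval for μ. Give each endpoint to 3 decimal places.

Posterior precision = 1/2.2² + 32/5.4² = 0.2066 + 1.0974 = 1.3040, so posterior SD = 0.8757.
Posterior mean = (5.9/2.2² + 32·2.7/5.4²) / 1.3040 = 3.2070.
Interval: 3.2070 ± 1.960 × 0.8757 → [1.491, 4.923].

[1.491, 4.923]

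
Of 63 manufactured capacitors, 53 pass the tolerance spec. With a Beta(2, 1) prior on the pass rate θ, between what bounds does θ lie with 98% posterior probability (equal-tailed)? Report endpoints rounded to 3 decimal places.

[0.714, 0.923]

Posterior: Beta(2+53, 1+10) = Beta(55, 11).
Equal-tailed 98% interval: the 0.01 and 0.99 quantiles of Beta(55, 11).
Posterior mean ≈ 0.833, SD ≈ 0.046; a Normal approximation gives roughly [0.727, 0.939].
Exact: F⁻¹(0.01) = 0.714; F⁻¹(0.99) = 0.923.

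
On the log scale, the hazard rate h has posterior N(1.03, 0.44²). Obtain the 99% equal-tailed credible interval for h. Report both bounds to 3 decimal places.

On the log scale the 99% interval is 1.03 ± 2.576 × 0.44 = [-0.1034, 2.1634].
Exponentiate: [e^-0.1034, e^2.1634] = [0.902, 8.700].

[0.902, 8.700]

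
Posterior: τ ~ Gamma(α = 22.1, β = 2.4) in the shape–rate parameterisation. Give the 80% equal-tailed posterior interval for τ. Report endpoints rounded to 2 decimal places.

[6.80, 11.79]

Posterior: Gamma(shape 22.1, rate 2.4).
Equal-tailed 80% interval: Gamma(22.1, 2.4) quantiles at 0.1 and 0.9.
Posterior mean ≈ 9.21, SD ≈ 1.96; a Normal approximation gives roughly [6.70, 11.72].
Exact: lower = 6.80; upper = 11.79.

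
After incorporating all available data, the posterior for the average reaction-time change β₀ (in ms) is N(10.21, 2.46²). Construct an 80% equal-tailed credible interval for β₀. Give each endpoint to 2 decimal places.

The posterior is symmetric, so the 80% equal-tailed interval is β₀ = 10.21 ± z·2.46 with z = 1.282.
Half-width: 1.282 × 2.46 = 3.15.
10.21 − 3.15 = 7.06; 10.21 + 3.15 = 13.36.

[7.06, 13.36]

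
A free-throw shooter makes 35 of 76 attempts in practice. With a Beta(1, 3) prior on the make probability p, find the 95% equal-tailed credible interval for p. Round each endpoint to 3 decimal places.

[0.343, 0.559]

Posterior: Beta(1+35, 3+41) = Beta(36, 44).
Equal-tailed 95% interval: the 0.025 and 0.975 quantiles of Beta(36, 44).
Posterior mean ≈ 0.450, SD ≈ 0.055; a Normal approximation gives roughly [0.342, 0.558].
Exact: F⁻¹(0.025) = 0.343; F⁻¹(0.975) = 0.559.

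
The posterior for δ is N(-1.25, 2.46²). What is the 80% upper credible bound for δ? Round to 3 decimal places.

Need U with P(δ ≤ U) = 0.80: U = -1.25 + z_{0.2}·2.46.
z = 0.842; U = -1.25 + 0.842 × 2.46 = 0.820.

0.820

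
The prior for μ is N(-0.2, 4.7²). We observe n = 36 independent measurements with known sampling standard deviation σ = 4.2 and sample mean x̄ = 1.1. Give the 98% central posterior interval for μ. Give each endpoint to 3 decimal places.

Posterior precision = 1/4.7² + 36/4.2² = 0.0453 + 2.0408 = 2.0861, so posterior SD = 0.6924.
Posterior mean = (-0.2/4.7² + 36·1.1/4.2²) / 2.0861 = 1.0718.
Interval: 1.0718 ± 2.326 × 0.6924 → [-0.539, 2.682].

[-0.539, 2.682]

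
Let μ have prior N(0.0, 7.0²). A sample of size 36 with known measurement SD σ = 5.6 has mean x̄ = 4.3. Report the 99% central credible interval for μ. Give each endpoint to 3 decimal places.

[1.842, 6.608]

Posterior precision = 1/7.0² + 36/5.6² = 0.0204 + 1.1480 = 1.1684, so posterior SD = 0.9251.
Posterior mean = (0.0/7.0² + 36·4.3/5.6²) / 1.1684 = 4.2249.
Interval: 4.2249 ± 2.576 × 0.9251 → [1.842, 6.608].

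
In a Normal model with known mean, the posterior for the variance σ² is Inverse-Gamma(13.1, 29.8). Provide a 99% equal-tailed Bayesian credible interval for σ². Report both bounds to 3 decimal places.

[1.227, 5.279]

Inverse-Gamma(13.1, 29.8) quantiles: F⁻¹(0.005) and F⁻¹(0.995).
Equivalently, 1/σ² ~ Gamma(13.1, rate = 29.8); invert its 0.995 and 0.005 quantiles.
Posterior mean ≈ 2.463, SD ≈ 0.739; a Normal approximation gives roughly [0.559, 4.367].
Exact: lower = 1.227; upper = 5.279.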